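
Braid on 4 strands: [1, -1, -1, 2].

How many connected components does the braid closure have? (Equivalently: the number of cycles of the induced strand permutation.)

Track the strand permutation on 4 strands, starting from identity.
  step 1: s1 swaps positions 1,2 -> [2 1 3 4]
  step 2: s1^-1 swaps positions 1,2 -> [1 2 3 4]
  step 3: s1^-1 swaps positions 1,2 -> [2 1 3 4]
  step 4: s2 swaps positions 2,3 -> [2 3 1 4]
Final permutation (position -> original strand): [2 3 1 4]
Closure components = cycle count of this permutation = 2.

Answer: 2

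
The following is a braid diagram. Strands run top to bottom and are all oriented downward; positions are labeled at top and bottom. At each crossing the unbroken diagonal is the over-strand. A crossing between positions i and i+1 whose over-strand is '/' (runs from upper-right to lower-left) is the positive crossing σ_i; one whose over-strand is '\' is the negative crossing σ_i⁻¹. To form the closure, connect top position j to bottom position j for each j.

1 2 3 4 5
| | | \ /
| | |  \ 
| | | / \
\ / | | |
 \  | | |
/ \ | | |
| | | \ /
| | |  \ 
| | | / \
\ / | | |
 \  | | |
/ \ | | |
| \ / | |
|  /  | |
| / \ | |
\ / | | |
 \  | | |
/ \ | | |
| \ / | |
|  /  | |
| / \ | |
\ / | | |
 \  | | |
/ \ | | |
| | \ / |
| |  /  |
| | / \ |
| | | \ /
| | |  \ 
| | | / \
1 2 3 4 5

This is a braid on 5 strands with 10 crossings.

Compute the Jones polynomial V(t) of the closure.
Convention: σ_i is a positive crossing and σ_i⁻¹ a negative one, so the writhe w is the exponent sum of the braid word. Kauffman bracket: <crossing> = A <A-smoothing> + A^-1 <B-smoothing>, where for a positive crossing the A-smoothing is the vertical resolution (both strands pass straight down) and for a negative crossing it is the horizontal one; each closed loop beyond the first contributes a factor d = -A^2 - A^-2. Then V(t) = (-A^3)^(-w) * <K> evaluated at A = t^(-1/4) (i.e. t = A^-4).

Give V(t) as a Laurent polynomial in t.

1 - t^-1 + 3*t^-2 - 4*t^-3 + 5*t^-4 - 6*t^-5 + 5*t^-6 - 4*t^-7 + 3*t^-8 - t^-9

Derivation:
Reading the diagram top to bottom ('/'-over between positions i,i+1 = s_i, '\'-over = s_i^-1): braid word = s4^-1 s1^-1 s4^-1 s1^-1 s2 s1^-1 s2 s1^-1 s3 s4^-1.
Braid: s4^-1 s1^-1 s4^-1 s1^-1 s2 s1^-1 s2 s1^-1 s3 s4^-1 on 5 strands, 10 crossings.
Writhe w = (#positive) - (#negative) = 3 - 7 = -4.
Enumerate smoothing states for the bracket polynomial. There are 2^10 = 1024 states.
For each crossing: s=0 is the vertical smoothing, s=1 horizontal. Crossing k contributes A^(sign_k * (1 - 2*s_k)); loop factor d = -A^2 - A^-2.
Tabulate the states by total A-exponent and number of loops L (A-exp: L × count):
  A^10: L=8 ×1
  A^8: L=7 ×10
  A^6: L=6 ×45
  A^4: L=5 ×118, L=7 ×2
  A^2: L=4 ×195, L=6 ×15
  A^0: L=3 ×203, L=5 ×49
  A^-2: L=2 ×123, L=4 ×85, L=6 ×2
  A^-4: L=1 ×33, L=3 ×78, L=5 ×9
  A^-6: L=2 ×29, L=4 ×16
  A^-8: L=3 ×9, L=5 ×1
  A^-10: L=4 ×1
Each group contributes A^e * Σ count * d^(L-1):
Powers of d = -A^2 - A^-2: d^2 = A^4 + 2 + A^-4; d^3 = -A^6 - 3*A^2 - 3*A^-2 - A^-6; d^4 = A^8 + 4*A^4 + 6 + 4*A^-4 + A^-8; d^5 = -A^10 - 5*A^6 - 10*A^2 - 10*A^-2 - 5*A^-6 - A^-10; d^6 = A^12 + 6*A^8 + 15*A^4 + 20 + 15*A^-4 + 6*A^-8 + A^-12; d^7 = -A^14 - 7*A^10 - 21*A^6 - 35*A^2 - 35*A^-2 - 21*A^-6 - 7*A^-10 - A^-14.
  A^10 * (d^7) = -A^24 - 7*A^20 - 21*A^16 - 35*A^12 - 35*A^8 - 21*A^4 - 7 - A^-4
  A^8 * (10*d^6) = 10*A^20 + 60*A^16 + 150*A^12 + 200*A^8 + 150*A^4 + 60 + 10*A^-4
  A^6 * (45*d^5) = -45*A^16 - 225*A^12 - 450*A^8 - 450*A^4 - 225 - 45*A^-4
  A^4 * (118*d^4 + 2*d^6) = 2*A^16 + 130*A^12 + 502*A^8 + 748*A^4 + 502 + 130*A^-4 + 2*A^-8
  A^2 * (195*d^3 + 15*d^5) = -15*A^12 - 270*A^8 - 735*A^4 - 735 - 270*A^-4 - 15*A^-8
  A^0 * (203*d^2 + 49*d^4) = 49*A^8 + 399*A^4 + 700 + 399*A^-4 + 49*A^-8
  A^-2 * (123*d + 85*d^3 + 2*d^5) = -2*A^8 - 95*A^4 - 398 - 398*A^-4 - 95*A^-8 - 2*A^-12
  A^-4 * (33 + 78*d^2 + 9*d^4) = 9*A^4 + 114 + 243*A^-4 + 114*A^-8 + 9*A^-12
  A^-6 * (29*d + 16*d^3) = -16 - 77*A^-4 - 77*A^-8 - 16*A^-12
  A^-8 * (9*d^2 + d^4) = 1 + 13*A^-4 + 24*A^-8 + 13*A^-12 + A^-16
  A^-10 * (d^3) = -A^-4 - 3*A^-8 - 3*A^-12 - A^-16
Summing the groups: <K> = -A^24 + 3*A^20 - 4*A^16 + 5*A^12 - 6*A^8 + 5*A^4 - 4 + 3*A^-4 - A^-8 + A^-12
Normalise by the writhe: (-A^3)^(-w) = (-A^3)^(4) = A^12, so f(A) = A^12 * <K> = -A^36 + 3*A^32 - 4*A^28 + 5*A^24 - 6*A^20 + 5*A^16 - 4*A^12 + 3*A^8 - A^4 + 1.
Substitute A = t^(-1/4), i.e. A^e → t^(-e/4): V(t) = 1 - t^-1 + 3*t^-2 - 4*t^-3 + 5*t^-4 - 6*t^-5 + 5*t^-6 - 4*t^-7 + 3*t^-8 - t^-9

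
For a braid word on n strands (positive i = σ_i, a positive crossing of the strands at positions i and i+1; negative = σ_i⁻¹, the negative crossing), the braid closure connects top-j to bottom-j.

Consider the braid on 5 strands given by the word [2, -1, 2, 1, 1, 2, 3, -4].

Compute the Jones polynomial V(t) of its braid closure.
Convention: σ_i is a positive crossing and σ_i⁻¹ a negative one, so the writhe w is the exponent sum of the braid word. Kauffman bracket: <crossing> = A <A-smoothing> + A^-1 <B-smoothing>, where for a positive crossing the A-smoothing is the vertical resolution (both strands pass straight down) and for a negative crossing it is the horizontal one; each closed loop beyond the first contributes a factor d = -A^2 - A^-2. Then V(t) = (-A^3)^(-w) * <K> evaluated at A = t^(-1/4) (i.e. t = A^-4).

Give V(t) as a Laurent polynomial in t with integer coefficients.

-t^6 + t^5 - t^4 + 2*t^3 - t^2 + t

Derivation:
The presented braid s2 s1^-1 s2 s1 s1 s2 s3 s4^-1 on 5 strands reduces by inverse Markov moves (closure unchanged at each step):
  Destabilize: the word has the form β·s4^-1 where s4^-1 occurs only as the final letter (β ∈ B_4); drop it and the last strand → 4 strands.
  Destabilize: the word has the form β·s3 where s3 occurs only as the final letter (β ∈ B_3); drop it and the last strand → 3 strands.
Reduced to β = s2 s1^-1 s2 s1 s1 s2 on 3 strands, 6 crossings.
Compute on β:
Braid: s2 s1^-1 s2 s1 s1 s2 on 3 strands, 6 crossings.
Writhe w = (#positive) - (#negative) = 5 - 1 = 4.
Computing the Kauffman bracket via state sum. There are 2^6 = 64 states.
Each crossing splits two ways (0=vertical, 1=horizontal). The state's weight is A^(#A-smoothings - #B-smoothings) * d^(loops - 1).
Tabulate the states by total A-exponent and number of loops L (A-exp: L × count):
  A^6: L=2 ×1
  A^4: L=1 ×3, L=3 ×3
  A^2: L=2 ×14, L=4 ×1
  A^0: L=1 ×10, L=3 ×10
  A^-2: L=2 ×13, L=4 ×2
  A^-4: L=3 ×6
  A^-6: L=4 ×1
Each group contributes A^e * Σ count * d^(L-1):
Powers of d = -A^2 - A^-2: d^2 = A^4 + 2 + A^-4; d^3 = -A^6 - 3*A^2 - 3*A^-2 - A^-6.
  A^6 * (d) = -A^8 - A^4
  A^4 * (3 + 3*d^2) = 3*A^8 + 9*A^4 + 3
  A^2 * (14*d + d^3) = -A^8 - 17*A^4 - 17 - A^-4
  A^0 * (10 + 10*d^2) = 10*A^4 + 30 + 10*A^-4
  A^-2 * (13*d + 2*d^3) = -2*A^4 - 19 - 19*A^-4 - 2*A^-8
  A^-4 * (6*d^2) = 6 + 12*A^-4 + 6*A^-8
  A^-6 * (d^3) = -1 - 3*A^-4 - 3*A^-8 - A^-12
Summing the groups: <K> = A^8 - A^4 + 2 - A^-4 + A^-8 - A^-12
Normalise by the writhe: (-A^3)^(-w) = (-A^3)^(-4) = A^-12, so f(A) = A^-12 * <K> = A^-4 - A^-8 + 2*A^-12 - A^-16 + A^-20 - A^-24.
Substitute A = t^(-1/4), i.e. A^e → t^(-e/4): V(t) = -t^6 + t^5 - t^4 + 2*t^3 - t^2 + t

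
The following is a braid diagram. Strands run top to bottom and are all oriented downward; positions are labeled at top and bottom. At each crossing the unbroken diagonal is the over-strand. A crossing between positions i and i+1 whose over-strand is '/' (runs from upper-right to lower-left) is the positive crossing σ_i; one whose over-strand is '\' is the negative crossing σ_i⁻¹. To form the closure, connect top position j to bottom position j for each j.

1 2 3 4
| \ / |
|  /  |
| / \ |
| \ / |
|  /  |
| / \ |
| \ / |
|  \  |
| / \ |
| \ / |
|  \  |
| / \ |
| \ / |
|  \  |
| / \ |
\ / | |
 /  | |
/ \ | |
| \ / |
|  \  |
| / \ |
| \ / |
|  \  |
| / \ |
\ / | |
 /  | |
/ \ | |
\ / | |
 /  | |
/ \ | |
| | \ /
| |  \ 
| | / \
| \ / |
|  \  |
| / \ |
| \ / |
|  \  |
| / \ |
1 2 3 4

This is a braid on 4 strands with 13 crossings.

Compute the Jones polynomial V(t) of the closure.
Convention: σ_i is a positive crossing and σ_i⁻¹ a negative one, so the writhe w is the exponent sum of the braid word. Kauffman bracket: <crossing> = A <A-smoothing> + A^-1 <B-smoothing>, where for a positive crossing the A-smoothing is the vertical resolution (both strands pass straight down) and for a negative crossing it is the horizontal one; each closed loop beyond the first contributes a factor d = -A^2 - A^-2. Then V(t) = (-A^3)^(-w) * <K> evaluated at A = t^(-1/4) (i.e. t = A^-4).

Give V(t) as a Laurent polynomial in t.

-t^2 + 2*t - 3 + 5*t^-1 - 4*t^-2 + 5*t^-3 - 4*t^-4 + 2*t^-5 - t^-6

Derivation:
Reading the diagram top to bottom ('/'-over between positions i,i+1 = s_i, '\'-over = s_i^-1): braid word = s2 s2 s2^-1 s2^-1 s2^-1 s1 s2^-1 s2^-1 s1 s1 s3^-1 s2^-1 s2^-1.
The presented braid s2 s2 s2^-1 s2^-1 s2^-1 s1 s2^-1 s2^-1 s1 s1 s3^-1 s2^-1 s2^-1 on 4 strands reduces by inverse Markov moves (closure unchanged at each step):
  Deconjugate: the word is γ·β·γ⁻¹ with γ = s2 s2 (prefix) and γ⁻¹ = s2^-1 s2^-1 (suffix); strip both.
  Destabilize: the word has the form β·s3^-1 where s3^-1 occurs only as the final letter (β ∈ B_3); drop it and the last strand → 3 strands.
Reduced to β = s2^-1 s2^-1 s2^-1 s1 s2^-1 s2^-1 s1 s1 on 3 strands, 8 crossings.
Compute on β:
Braid: s2^-1 s2^-1 s2^-1 s1 s2^-1 s2^-1 s1 s1 on 3 strands, 8 crossings.
Writhe w = (#positive) - (#negative) = 3 - 5 = -2.
Computing the Kauffman bracket via state sum. There are 2^8 = 256 states.
Smooth each crossing (0=||, 1=⌣⌢); contribution A^(Σ sign_k(1-2s_k)) * d^(L-1).
Tabulate the states by total A-exponent and number of loops L (A-exp: L × count):
  A^8: L=6 ×1
  A^6: L=5 ×8
  A^4: L=4 ×27, L=6 ×1
  A^2: L=3 ×50, L=5 ×6
  A^0: L=2 ×53, L=4 ×17
  A^-2: L=1 ×27, L=3 ×28, L=5 ×1
  A^-4: L=2 ×24, L=4 ×4
  A^-6: L=3 ×8
  A^-8: L=4 ×1
Each group contributes A^e * Σ count * d^(L-1):
Powers of d = -A^2 - A^-2: d^2 = A^4 + 2 + A^-4; d^3 = -A^6 - 3*A^2 - 3*A^-2 - A^-6; d^4 = A^8 + 4*A^4 + 6 + 4*A^-4 + A^-8; d^5 = -A^10 - 5*A^6 - 10*A^2 - 10*A^-2 - 5*A^-6 - A^-10.
  A^8 * (d^5) = -A^18 - 5*A^14 - 10*A^10 - 10*A^6 - 5*A^2 - A^-2
  A^6 * (8*d^4) = 8*A^14 + 32*A^10 + 48*A^6 + 32*A^2 + 8*A^-2
  A^4 * (27*d^3 + d^5) = -A^14 - 32*A^10 - 91*A^6 - 91*A^2 - 32*A^-2 - A^-6
  A^2 * (50*d^2 + 6*d^4) = 6*A^10 + 74*A^6 + 136*A^2 + 74*A^-2 + 6*A^-6
  A^0 * (53*d + 17*d^3) = -17*A^6 - 104*A^2 - 104*A^-2 - 17*A^-6
  A^-2 * (27 + 28*d^2 + d^4) = A^6 + 32*A^2 + 89*A^-2 + 32*A^-6 + A^-10
  A^-4 * (24*d + 4*d^3) = -4*A^2 - 36*A^-2 - 36*A^-6 - 4*A^-10
  A^-6 * (8*d^2) = 8*A^-2 + 16*A^-6 + 8*A^-10
  A^-8 * (d^3) = -A^-2 - 3*A^-6 - 3*A^-10 - A^-14
Summing the groups: <K> = -A^18 + 2*A^14 - 4*A^10 + 5*A^6 - 4*A^2 + 5*A^-2 - 3*A^-6 + 2*A^-10 - A^-14
Normalise by the writhe: (-A^3)^(-w) = (-A^3)^(2) = A^6, so f(A) = A^6 * <K> = -A^24 + 2*A^20 - 4*A^16 + 5*A^12 - 4*A^8 + 5*A^4 - 3 + 2*A^-4 - A^-8.
Substitute A = t^(-1/4), i.e. A^e → t^(-e/4): V(t) = -t^2 + 2*t - 3 + 5*t^-1 - 4*t^-2 + 5*t^-3 - 4*t^-4 + 2*t^-5 - t^-6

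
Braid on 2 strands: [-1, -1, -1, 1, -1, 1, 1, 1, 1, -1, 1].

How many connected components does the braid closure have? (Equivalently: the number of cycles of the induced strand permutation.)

Track the strand permutation on 2 strands, starting from identity.
  step 1: s1^-1 swaps positions 1,2 -> [2 1]
  step 2: s1^-1 swaps positions 1,2 -> [1 2]
  step 3: s1^-1 swaps positions 1,2 -> [2 1]
  step 4: s1 swaps positions 1,2 -> [1 2]
  step 5: s1^-1 swaps positions 1,2 -> [2 1]
  step 6: s1 swaps positions 1,2 -> [1 2]
  step 7: s1 swaps positions 1,2 -> [2 1]
  step 8: s1 swaps positions 1,2 -> [1 2]
  step 9: s1 swaps positions 1,2 -> [2 1]
  step 10: s1^-1 swaps positions 1,2 -> [1 2]
  step 11: s1 swaps positions 1,2 -> [2 1]
Final permutation (position -> original strand): [2 1]
Closure components = cycle count of this permutation = 1.

Answer: 1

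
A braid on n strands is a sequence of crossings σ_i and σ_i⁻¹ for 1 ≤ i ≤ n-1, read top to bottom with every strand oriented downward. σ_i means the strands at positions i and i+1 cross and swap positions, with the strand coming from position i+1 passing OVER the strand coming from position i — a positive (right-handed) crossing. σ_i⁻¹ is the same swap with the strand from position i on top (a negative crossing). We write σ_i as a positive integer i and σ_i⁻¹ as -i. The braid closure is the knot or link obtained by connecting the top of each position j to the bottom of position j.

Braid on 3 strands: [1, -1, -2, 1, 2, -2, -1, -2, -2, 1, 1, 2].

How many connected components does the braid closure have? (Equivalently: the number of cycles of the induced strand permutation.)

3

Derivation:
Track the strand permutation on 3 strands, starting from identity.
  step 1: s1 swaps positions 1,2 -> [2 1 3]
  step 2: s1^-1 swaps positions 1,2 -> [1 2 3]
  step 3: s2^-1 swaps positions 2,3 -> [1 3 2]
  step 4: s1 swaps positions 1,2 -> [3 1 2]
  step 5: s2 swaps positions 2,3 -> [3 2 1]
  step 6: s2^-1 swaps positions 2,3 -> [3 1 2]
  step 7: s1^-1 swaps positions 1,2 -> [1 3 2]
  step 8: s2^-1 swaps positions 2,3 -> [1 2 3]
  step 9: s2^-1 swaps positions 2,3 -> [1 3 2]
  step 10: s1 swaps positions 1,2 -> [3 1 2]
  step 11: s1 swaps positions 1,2 -> [1 3 2]
  step 12: s2 swaps positions 2,3 -> [1 2 3]
Final permutation (position -> original strand): [1 2 3]
Closure components = cycle count of this permutation = 3.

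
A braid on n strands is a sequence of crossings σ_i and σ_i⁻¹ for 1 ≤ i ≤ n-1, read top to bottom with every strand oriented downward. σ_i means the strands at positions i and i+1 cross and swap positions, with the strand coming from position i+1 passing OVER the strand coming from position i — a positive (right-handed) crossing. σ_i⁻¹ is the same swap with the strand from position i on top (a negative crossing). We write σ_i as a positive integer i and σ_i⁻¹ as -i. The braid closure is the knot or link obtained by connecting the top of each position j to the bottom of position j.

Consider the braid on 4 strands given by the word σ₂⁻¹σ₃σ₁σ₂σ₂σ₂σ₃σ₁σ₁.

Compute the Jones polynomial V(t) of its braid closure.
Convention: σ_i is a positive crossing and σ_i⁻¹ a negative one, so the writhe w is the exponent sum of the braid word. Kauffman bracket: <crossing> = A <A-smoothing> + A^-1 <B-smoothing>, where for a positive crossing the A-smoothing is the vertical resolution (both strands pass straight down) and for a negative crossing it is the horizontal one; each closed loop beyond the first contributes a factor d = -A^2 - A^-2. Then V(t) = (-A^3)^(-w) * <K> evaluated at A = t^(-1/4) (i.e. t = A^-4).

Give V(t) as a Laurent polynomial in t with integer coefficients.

t^10 - 3*t^9 + 4*t^8 - 6*t^7 + 6*t^6 - 5*t^5 + 5*t^4 - 2*t^3 + t^2

Derivation:
Braid: s2^-1 s3 s1 s2 s2 s2 s3 s1 s1 on 4 strands, 9 crossings.
Writhe w = (#positive) - (#negative) = 8 - 1 = 7.
Enumerate smoothing states for the bracket polynomial. There are 2^9 = 512 states.
For each crossing: s=0 is the vertical smoothing, s=1 horizontal. Crossing k contributes A^(sign_k * (1 - 2*s_k)); loop factor d = -A^2 - A^-2.
Tabulate the states by total A-exponent and number of loops L (A-exp: L × count):
  A^9: L=3 ×1
  A^7: L=2 ×5, L=4 ×4
  A^5: L=1 ×6, L=3 ×27, L=5 ×3
  A^3: L=2 ×57, L=4 ×26, L=6 ×1
  A^1: L=1 ×39, L=3 ×77, L=5 ×10
  A^-1: L=2 ×81, L=4 ×44, L=6 ×1
  A^-3: L=3 ×73, L=5 ×11
  A^-5: L=4 ×35, L=6 ×1
  A^-7: L=5 ×9
  A^-9: L=6 ×1
Each group contributes A^e * Σ count * d^(L-1):
Powers of d = -A^2 - A^-2: d^2 = A^4 + 2 + A^-4; d^3 = -A^6 - 3*A^2 - 3*A^-2 - A^-6; d^4 = A^8 + 4*A^4 + 6 + 4*A^-4 + A^-8; d^5 = -A^10 - 5*A^6 - 10*A^2 - 10*A^-2 - 5*A^-6 - A^-10.
  A^9 * (d^2) = A^13 + 2*A^9 + A^5
  A^7 * (5*d + 4*d^3) = -4*A^13 - 17*A^9 - 17*A^5 - 4*A
  A^5 * (6 + 27*d^2 + 3*d^4) = 3*A^13 + 39*A^9 + 78*A^5 + 39*A + 3*A^-3
  A^3 * (57*d + 26*d^3 + d^5) = -A^13 - 31*A^9 - 145*A^5 - 145*A - 31*A^-3 - A^-7
  A^1 * (39 + 77*d^2 + 10*d^4) = 10*A^9 + 117*A^5 + 253*A + 117*A^-3 + 10*A^-7
  A^-1 * (81*d + 44*d^3 + d^5) = -A^9 - 49*A^5 - 223*A - 223*A^-3 - 49*A^-7 - A^-11
  A^-3 * (73*d^2 + 11*d^4) = 11*A^5 + 117*A + 212*A^-3 + 117*A^-7 + 11*A^-11
  A^-5 * (35*d^3 + d^5) = -A^5 - 40*A - 115*A^-3 - 115*A^-7 - 40*A^-11 - A^-15
  A^-7 * (9*d^4) = 9*A + 36*A^-3 + 54*A^-7 + 36*A^-11 + 9*A^-15
  A^-9 * (d^5) = -A - 5*A^-3 - 10*A^-7 - 10*A^-11 - 5*A^-15 - A^-19
Summing the groups: <K> = -A^13 + 2*A^9 - 5*A^5 + 5*A - 6*A^-3 + 6*A^-7 - 4*A^-11 + 3*A^-15 - A^-19
Normalise by the writhe: (-A^3)^(-w) = (-A^3)^(-7) = -A^-21, so f(A) = -A^-21 * <K> = A^-8 - 2*A^-12 + 5*A^-16 - 5*A^-20 + 6*A^-24 - 6*A^-28 + 4*A^-32 - 3*A^-36 + A^-40.
Substitute A = t^(-1/4), i.e. A^e → t^(-e/4): V(t) = t^10 - 3*t^9 + 4*t^8 - 6*t^7 + 6*t^6 - 5*t^5 + 5*t^4 - 2*t^3 + t^2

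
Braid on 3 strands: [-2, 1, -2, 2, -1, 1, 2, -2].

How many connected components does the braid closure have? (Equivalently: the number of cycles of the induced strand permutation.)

Track the strand permutation on 3 strands, starting from identity.
  step 1: s2^-1 swaps positions 2,3 -> [1 3 2]
  step 2: s1 swaps positions 1,2 -> [3 1 2]
  step 3: s2^-1 swaps positions 2,3 -> [3 2 1]
  step 4: s2 swaps positions 2,3 -> [3 1 2]
  step 5: s1^-1 swaps positions 1,2 -> [1 3 2]
  step 6: s1 swaps positions 1,2 -> [3 1 2]
  step 7: s2 swaps positions 2,3 -> [3 2 1]
  step 8: s2^-1 swaps positions 2,3 -> [3 1 2]
Final permutation (position -> original strand): [3 1 2]
Closure components = cycle count of this permutation = 1.

Answer: 1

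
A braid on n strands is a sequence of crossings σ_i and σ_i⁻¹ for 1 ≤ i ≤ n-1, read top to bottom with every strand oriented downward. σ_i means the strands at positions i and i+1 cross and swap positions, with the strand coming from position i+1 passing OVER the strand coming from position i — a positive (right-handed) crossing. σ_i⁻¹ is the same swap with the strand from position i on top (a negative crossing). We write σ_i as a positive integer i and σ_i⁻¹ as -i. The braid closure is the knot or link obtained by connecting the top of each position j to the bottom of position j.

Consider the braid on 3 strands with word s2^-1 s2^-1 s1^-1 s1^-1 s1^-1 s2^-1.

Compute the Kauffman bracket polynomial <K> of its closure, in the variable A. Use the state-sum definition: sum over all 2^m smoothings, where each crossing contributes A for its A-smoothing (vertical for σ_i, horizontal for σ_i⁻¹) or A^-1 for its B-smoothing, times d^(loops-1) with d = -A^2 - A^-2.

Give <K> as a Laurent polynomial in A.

A^14 - 2*A^10 + A^6 - 2*A^2 + 2*A^-2 + A^-10

Derivation:
Braid: s2^-1 s2^-1 s1^-1 s1^-1 s1^-1 s2^-1 on 3 strands, 6 crossings.
Writhe w = (#positive) - (#negative) = 0 - 6 = -6.
Computing the Kauffman bracket via state sum. There are 2^6 = 64 states.
Smooth each crossing (0=||, 1=⌣⌢); contribution A^(Σ sign_k(1-2s_k)) * d^(L-1).
Tabulate the states by total A-exponent and number of loops L (A-exp: L × count):
  A^6: L=5 ×1
  A^4: L=4 ×6
  A^2: L=3 ×15
  A^0: L=2 ×18, L=4 ×2
  A^-2: L=1 ×9, L=3 ×6
  A^-4: L=2 ×6
  A^-6: L=3 ×1
Each group contributes A^e * Σ count * d^(L-1):
Powers of d = -A^2 - A^-2: d^2 = A^4 + 2 + A^-4; d^3 = -A^6 - 3*A^2 - 3*A^-2 - A^-6; d^4 = A^8 + 4*A^4 + 6 + 4*A^-4 + A^-8.
  A^6 * (d^4) = A^14 + 4*A^10 + 6*A^6 + 4*A^2 + A^-2
  A^4 * (6*d^3) = -6*A^10 - 18*A^6 - 18*A^2 - 6*A^-2
  A^2 * (15*d^2) = 15*A^6 + 30*A^2 + 15*A^-2
  A^0 * (18*d + 2*d^3) = -2*A^6 - 24*A^2 - 24*A^-2 - 2*A^-6
  A^-2 * (9 + 6*d^2) = 6*A^2 + 21*A^-2 + 6*A^-6
  A^-4 * (6*d) = -6*A^-2 - 6*A^-6
  A^-6 * (d^2) = A^-2 + 2*A^-6 + A^-10
Summing the groups: <K> = A^14 - 2*A^10 + A^6 - 2*A^2 + 2*A^-2 + A^-10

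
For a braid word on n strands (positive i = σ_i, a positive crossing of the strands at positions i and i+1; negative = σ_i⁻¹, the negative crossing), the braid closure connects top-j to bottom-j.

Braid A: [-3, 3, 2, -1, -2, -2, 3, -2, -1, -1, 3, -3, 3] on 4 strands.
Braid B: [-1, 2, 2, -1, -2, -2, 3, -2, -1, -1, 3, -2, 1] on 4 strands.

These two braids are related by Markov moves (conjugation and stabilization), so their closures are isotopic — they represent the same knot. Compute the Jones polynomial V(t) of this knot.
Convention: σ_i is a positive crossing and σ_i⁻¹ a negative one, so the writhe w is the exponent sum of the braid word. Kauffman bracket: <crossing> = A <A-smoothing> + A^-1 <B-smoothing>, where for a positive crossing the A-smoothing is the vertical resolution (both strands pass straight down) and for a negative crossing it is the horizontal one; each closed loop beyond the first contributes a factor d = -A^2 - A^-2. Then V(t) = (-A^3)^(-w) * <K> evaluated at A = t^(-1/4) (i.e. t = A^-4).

t - 2 + 4*t^-1 - 5*t^-2 + 6*t^-3 - 5*t^-4 + 4*t^-5 - 3*t^-6 + t^-7

Derivation:
Markov-equivalent braids have isotopic closures, hence identical knot invariants. Strip the Markov moves from each word to reach a common short braid β, then compute V(t) once on β.
Braid A: s3^-1 s3 s2 s1^-1 s2^-1 s2^-1 s3 s2^-1 s1^-1 s1^-1 s3 s3^-1 s3 on 4 strands reduces by inverse Markov moves (closure unchanged at each step):
  Deconjugate: the word is γ·β·γ⁻¹ with γ = s3^-1 s3 (prefix) and γ⁻¹ = s3^-1 s3 (suffix); strip both.
Reduced to β = s2 s1^-1 s2^-1 s2^-1 s3 s2^-1 s1^-1 s1^-1 s3 on 4 strands, 9 crossings.
Braid B: s1^-1 s2 s2 s1^-1 s2^-1 s2^-1 s3 s2^-1 s1^-1 s1^-1 s3 s2^-1 s1 on 4 strands reduces by inverse Markov moves (closure unchanged at each step):
  Deconjugate: the word is γ·β·γ⁻¹ with γ = s1^-1 s2 (prefix) and γ⁻¹ = s2^-1 s1 (suffix); strip both.
Reduced to β = s2 s1^-1 s2^-1 s2^-1 s3 s2^-1 s1^-1 s1^-1 s3 on 4 strands, 9 crossings.
Both give the same β = s2 s1^-1 s2^-1 s2^-1 s3 s2^-1 s1^-1 s1^-1 s3 on 4 strands, so one state sum suffices:
Braid: s2 s1^-1 s2^-1 s2^-1 s3 s2^-1 s1^-1 s1^-1 s3 on 4 strands, 9 crossings.
Writhe w = (#positive) - (#negative) = 3 - 6 = -3.
Enumerate smoothing states for the bracket polynomial. There are 2^9 = 512 states.
For each crossing: s=0 is the vertical smoothing, s=1 horizontal. Crossing k contributes A^(sign_k * (1 - 2*s_k)); loop factor d = -A^2 - A^-2.
Tabulate the states by total A-exponent and number of loops L (A-exp: L × count):
  A^9: L=6 ×1
  A^7: L=5 ×9
  A^5: L=4 ×35, L=6 ×1
  A^3: L=3 ×73, L=5 ×11
  A^1: L=2 ×82, L=4 ×43, L=6 ×1
  A^-1: L=1 ×40, L=3 ×79, L=5 ×7
  A^-3: L=2 ×63, L=4 ×21
  A^-5: L=1 ×9, L=3 ×26, L=5 ×1
  A^-7: L=2 ×6, L=4 ×3
  A^-9: L=3 ×1
Each group contributes A^e * Σ count * d^(L-1):
Powers of d = -A^2 - A^-2: d^2 = A^4 + 2 + A^-4; d^3 = -A^6 - 3*A^2 - 3*A^-2 - A^-6; d^4 = A^8 + 4*A^4 + 6 + 4*A^-4 + A^-8; d^5 = -A^10 - 5*A^6 - 10*A^2 - 10*A^-2 - 5*A^-6 - A^-10.
  A^9 * (d^5) = -A^19 - 5*A^15 - 10*A^11 - 10*A^7 - 5*A^3 - A^-1
  A^7 * (9*d^4) = 9*A^15 + 36*A^11 + 54*A^7 + 36*A^3 + 9*A^-1
  A^5 * (35*d^3 + d^5) = -A^15 - 40*A^11 - 115*A^7 - 115*A^3 - 40*A^-1 - A^-5
  A^3 * (73*d^2 + 11*d^4) = 11*A^11 + 117*A^7 + 212*A^3 + 117*A^-1 + 11*A^-5
  A^1 * (82*d + 43*d^3 + d^5) = -A^11 - 48*A^7 - 221*A^3 - 221*A^-1 - 48*A^-5 - A^-9
  A^-1 * (40 + 79*d^2 + 7*d^4) = 7*A^7 + 107*A^3 + 240*A^-1 + 107*A^-5 + 7*A^-9
  A^-3 * (63*d + 21*d^3) = -21*A^3 - 126*A^-1 - 126*A^-5 - 21*A^-9
  A^-5 * (9 + 26*d^2 + d^4) = A^3 + 30*A^-1 + 67*A^-5 + 30*A^-9 + A^-13
  A^-7 * (6*d + 3*d^3) = -3*A^-1 - 15*A^-5 - 15*A^-9 - 3*A^-13
  A^-9 * (d^2) = A^-5 + 2*A^-9 + A^-13
Summing the groups: <K> = -A^19 + 3*A^15 - 4*A^11 + 5*A^7 - 6*A^3 + 5*A^-1 - 4*A^-5 + 2*A^-9 - A^-13
Normalise by the writhe: (-A^3)^(-w) = (-A^3)^(3) = -A^9, so f(A) = -A^9 * <K> = A^28 - 3*A^24 + 4*A^20 - 5*A^16 + 6*A^12 - 5*A^8 + 4*A^4 - 2 + A^-4.
Substitute A = t^(-1/4), i.e. A^e → t^(-e/4): V(t) = t - 2 + 4*t^-1 - 5*t^-2 + 6*t^-3 - 5*t^-4 + 4*t^-5 - 3*t^-6 + t^-7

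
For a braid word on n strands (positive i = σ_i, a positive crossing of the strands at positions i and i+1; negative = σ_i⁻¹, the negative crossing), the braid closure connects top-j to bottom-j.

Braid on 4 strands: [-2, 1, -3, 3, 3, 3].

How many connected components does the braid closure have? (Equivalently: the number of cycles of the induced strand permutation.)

2

Derivation:
Track the strand permutation on 4 strands, starting from identity.
  step 1: s2^-1 swaps positions 2,3 -> [1 3 2 4]
  step 2: s1 swaps positions 1,2 -> [3 1 2 4]
  step 3: s3^-1 swaps positions 3,4 -> [3 1 4 2]
  step 4: s3 swaps positions 3,4 -> [3 1 2 4]
  step 5: s3 swaps positions 3,4 -> [3 1 4 2]
  step 6: s3 swaps positions 3,4 -> [3 1 2 4]
Final permutation (position -> original strand): [3 1 2 4]
Closure components = cycle count of this permutation = 2.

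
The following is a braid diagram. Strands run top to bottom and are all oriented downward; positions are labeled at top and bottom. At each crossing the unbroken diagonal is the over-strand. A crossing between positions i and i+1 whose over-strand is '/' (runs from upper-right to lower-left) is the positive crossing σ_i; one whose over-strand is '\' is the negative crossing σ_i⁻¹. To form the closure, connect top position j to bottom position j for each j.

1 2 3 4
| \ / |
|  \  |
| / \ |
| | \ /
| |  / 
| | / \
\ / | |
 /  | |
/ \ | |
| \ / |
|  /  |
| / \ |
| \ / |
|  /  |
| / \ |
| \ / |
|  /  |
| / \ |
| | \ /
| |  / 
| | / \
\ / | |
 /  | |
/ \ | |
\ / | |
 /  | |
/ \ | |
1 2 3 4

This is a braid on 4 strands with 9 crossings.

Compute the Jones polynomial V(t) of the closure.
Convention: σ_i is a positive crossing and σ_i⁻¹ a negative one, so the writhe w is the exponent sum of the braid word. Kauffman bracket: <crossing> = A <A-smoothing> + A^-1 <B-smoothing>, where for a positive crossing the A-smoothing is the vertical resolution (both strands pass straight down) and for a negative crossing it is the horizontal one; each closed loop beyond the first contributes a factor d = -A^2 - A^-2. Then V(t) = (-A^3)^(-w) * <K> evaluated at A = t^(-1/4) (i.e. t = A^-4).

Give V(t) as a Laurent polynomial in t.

Reading the diagram top to bottom ('/'-over between positions i,i+1 = s_i, '\'-over = s_i^-1): braid word = s2^-1 s3 s1 s2 s2 s2 s3 s1 s1.
Braid: s2^-1 s3 s1 s2 s2 s2 s3 s1 s1 on 4 strands, 9 crossings.
Writhe w = (#positive) - (#negative) = 8 - 1 = 7.
Enumerate smoothing states for the bracket polynomial. There are 2^9 = 512 states.
Smooth each crossing (0=||, 1=⌣⌢); contribution A^(Σ sign_k(1-2s_k)) * d^(L-1).
Tabulate the states by total A-exponent and number of loops L (A-exp: L × count):
  A^9: L=3 ×1
  A^7: L=2 ×5, L=4 ×4
  A^5: L=1 ×6, L=3 ×27, L=5 ×3
  A^3: L=2 ×57, L=4 ×26, L=6 ×1
  A^1: L=1 ×39, L=3 ×77, L=5 ×10
  A^-1: L=2 ×81, L=4 ×44, L=6 ×1
  A^-3: L=3 ×73, L=5 ×11
  A^-5: L=4 ×35, L=6 ×1
  A^-7: L=5 ×9
  A^-9: L=6 ×1
Each group contributes A^e * Σ count * d^(L-1):
Powers of d = -A^2 - A^-2: d^2 = A^4 + 2 + A^-4; d^3 = -A^6 - 3*A^2 - 3*A^-2 - A^-6; d^4 = A^8 + 4*A^4 + 6 + 4*A^-4 + A^-8; d^5 = -A^10 - 5*A^6 - 10*A^2 - 10*A^-2 - 5*A^-6 - A^-10.
  A^9 * (d^2) = A^13 + 2*A^9 + A^5
  A^7 * (5*d + 4*d^3) = -4*A^13 - 17*A^9 - 17*A^5 - 4*A
  A^5 * (6 + 27*d^2 + 3*d^4) = 3*A^13 + 39*A^9 + 78*A^5 + 39*A + 3*A^-3
  A^3 * (57*d + 26*d^3 + d^5) = -A^13 - 31*A^9 - 145*A^5 - 145*A - 31*A^-3 - A^-7
  A^1 * (39 + 77*d^2 + 10*d^4) = 10*A^9 + 117*A^5 + 253*A + 117*A^-3 + 10*A^-7
  A^-1 * (81*d + 44*d^3 + d^5) = -A^9 - 49*A^5 - 223*A - 223*A^-3 - 49*A^-7 - A^-11
  A^-3 * (73*d^2 + 11*d^4) = 11*A^5 + 117*A + 212*A^-3 + 117*A^-7 + 11*A^-11
  A^-5 * (35*d^3 + d^5) = -A^5 - 40*A - 115*A^-3 - 115*A^-7 - 40*A^-11 - A^-15
  A^-7 * (9*d^4) = 9*A + 36*A^-3 + 54*A^-7 + 36*A^-11 + 9*A^-15
  A^-9 * (d^5) = -A - 5*A^-3 - 10*A^-7 - 10*A^-11 - 5*A^-15 - A^-19
Summing the groups: <K> = -A^13 + 2*A^9 - 5*A^5 + 5*A - 6*A^-3 + 6*A^-7 - 4*A^-11 + 3*A^-15 - A^-19
Normalise by the writhe: (-A^3)^(-w) = (-A^3)^(-7) = -A^-21, so f(A) = -A^-21 * <K> = A^-8 - 2*A^-12 + 5*A^-16 - 5*A^-20 + 6*A^-24 - 6*A^-28 + 4*A^-32 - 3*A^-36 + A^-40.
Substitute A = t^(-1/4), i.e. A^e → t^(-e/4): V(t) = t^10 - 3*t^9 + 4*t^8 - 6*t^7 + 6*t^6 - 5*t^5 + 5*t^4 - 2*t^3 + t^2

Answer: t^10 - 3*t^9 + 4*t^8 - 6*t^7 + 6*t^6 - 5*t^5 + 5*t^4 - 2*t^3 + t^2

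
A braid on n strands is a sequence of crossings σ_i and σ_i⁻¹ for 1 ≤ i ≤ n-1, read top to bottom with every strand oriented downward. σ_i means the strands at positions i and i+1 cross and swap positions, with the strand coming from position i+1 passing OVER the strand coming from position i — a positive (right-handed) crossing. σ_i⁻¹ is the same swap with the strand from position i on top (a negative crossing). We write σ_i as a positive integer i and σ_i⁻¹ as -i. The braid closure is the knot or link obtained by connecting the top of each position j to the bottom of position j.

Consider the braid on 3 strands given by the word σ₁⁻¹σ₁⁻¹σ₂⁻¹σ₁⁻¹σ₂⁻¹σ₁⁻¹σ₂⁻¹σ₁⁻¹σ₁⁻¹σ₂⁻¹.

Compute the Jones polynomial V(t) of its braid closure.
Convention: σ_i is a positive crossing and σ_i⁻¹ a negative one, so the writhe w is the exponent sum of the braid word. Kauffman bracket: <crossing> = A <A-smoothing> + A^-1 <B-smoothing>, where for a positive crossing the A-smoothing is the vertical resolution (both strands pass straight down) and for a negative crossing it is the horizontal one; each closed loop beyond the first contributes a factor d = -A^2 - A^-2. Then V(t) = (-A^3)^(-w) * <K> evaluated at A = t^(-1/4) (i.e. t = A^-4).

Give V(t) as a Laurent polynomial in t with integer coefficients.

Braid: s1^-1 s1^-1 s2^-1 s1^-1 s2^-1 s1^-1 s2^-1 s1^-1 s1^-1 s2^-1 on 3 strands, 10 crossings.
Writhe w = (#positive) - (#negative) = 0 - 10 = -10.
State-sum expansion of <K>. There are 2^10 = 1024 states.
Each crossing splits two ways (0=vertical, 1=horizontal). The state's weight is A^(#A-smoothings - #B-smoothings) * d^(loops - 1).
Tabulate the states by total A-exponent and number of loops L (A-exp: L × count):
  A^10: L=3 ×1
  A^8: L=2 ×4, L=4 ×6
  A^6: L=1 ×4, L=3 ×30, L=5 ×11
  A^4: L=2 ×48, L=4 ×65, L=6 ×7
  A^2: L=1 ×24, L=3 ×140, L=5 ×45, L=7 ×1
  A^0: L=2 ×129, L=4 ×117, L=6 ×6
  A^-2: L=1 ×43, L=3 ×151, L=5 ×16
  A^-4: L=2 ×96, L=4 ×24
  A^-6: L=1 ×24, L=3 ×21
  A^-8: L=2 ×10
  A^-10: L=3 ×1
Each group contributes A^e * Σ count * d^(L-1):
Powers of d = -A^2 - A^-2: d^2 = A^4 + 2 + A^-4; d^3 = -A^6 - 3*A^2 - 3*A^-2 - A^-6; d^4 = A^8 + 4*A^4 + 6 + 4*A^-4 + A^-8; d^5 = -A^10 - 5*A^6 - 10*A^2 - 10*A^-2 - 5*A^-6 - A^-10; d^6 = A^12 + 6*A^8 + 15*A^4 + 20 + 15*A^-4 + 6*A^-8 + A^-12.
  A^10 * (d^2) = A^14 + 2*A^10 + A^6
  A^8 * (4*d + 6*d^3) = -6*A^14 - 22*A^10 - 22*A^6 - 6*A^2
  A^6 * (4 + 30*d^2 + 11*d^4) = 11*A^14 + 74*A^10 + 130*A^6 + 74*A^2 + 11*A^-2
  A^4 * (48*d + 65*d^3 + 7*d^5) = -7*A^14 - 100*A^10 - 313*A^6 - 313*A^2 - 100*A^-2 - 7*A^-6
  A^2 * (24 + 140*d^2 + 45*d^4 + d^6) = A^14 + 51*A^10 + 335*A^6 + 594*A^2 + 335*A^-2 + 51*A^-6 + A^-10
  A^0 * (129*d + 117*d^3 + 6*d^5) = -6*A^10 - 147*A^6 - 540*A^2 - 540*A^-2 - 147*A^-6 - 6*A^-10
  A^-2 * (43 + 151*d^2 + 16*d^4) = 16*A^6 + 215*A^2 + 441*A^-2 + 215*A^-6 + 16*A^-10
  A^-4 * (96*d + 24*d^3) = -24*A^2 - 168*A^-2 - 168*A^-6 - 24*A^-10
  A^-6 * (24 + 21*d^2) = 21*A^-2 + 66*A^-6 + 21*A^-10
  A^-8 * (10*d) = -10*A^-6 - 10*A^-10
  A^-10 * (d^2) = A^-6 + 2*A^-10 + A^-14
Summing the groups: <K> = -A^10 + A^-6 + A^-14
Normalise by the writhe: (-A^3)^(-w) = (-A^3)^(10) = A^30, so f(A) = A^30 * <K> = -A^40 + A^24 + A^16.
Substitute A = t^(-1/4), i.e. A^e → t^(-e/4): V(t) = t^-4 + t^-6 - t^-10

Answer: t^-4 + t^-6 - t^-10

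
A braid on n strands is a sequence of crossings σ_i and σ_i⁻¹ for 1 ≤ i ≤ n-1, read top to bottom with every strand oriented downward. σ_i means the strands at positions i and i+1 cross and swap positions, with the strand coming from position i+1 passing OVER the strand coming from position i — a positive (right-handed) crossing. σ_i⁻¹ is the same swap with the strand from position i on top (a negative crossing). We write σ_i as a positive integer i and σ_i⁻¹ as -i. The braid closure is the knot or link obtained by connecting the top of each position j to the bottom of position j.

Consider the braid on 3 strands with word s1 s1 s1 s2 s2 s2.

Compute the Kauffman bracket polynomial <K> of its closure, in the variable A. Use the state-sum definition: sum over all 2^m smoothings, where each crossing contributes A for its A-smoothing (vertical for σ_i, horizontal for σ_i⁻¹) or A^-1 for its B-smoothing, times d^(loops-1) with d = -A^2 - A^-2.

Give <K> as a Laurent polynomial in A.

A^10 + 2*A^2 - 2*A^-2 + A^-6 - 2*A^-10 + A^-14

Derivation:
Braid: s1 s1 s1 s2 s2 s2 on 3 strands, 6 crossings.
Writhe w = (#positive) - (#negative) = 6 - 0 = 6.
State-sum expansion of <K>. There are 2^6 = 64 states.
For each crossing: s=0 is the vertical smoothing, s=1 horizontal. Crossing k contributes A^(sign_k * (1 - 2*s_k)); loop factor d = -A^2 - A^-2.
Tabulate the states by total A-exponent and number of loops L (A-exp: L × count):
  A^6: L=3 ×1
  A^4: L=2 ×6
  A^2: L=1 ×9, L=3 ×6
  A^0: L=2 ×18, L=4 ×2
  A^-2: L=3 ×15
  A^-4: L=4 ×6
  A^-6: L=5 ×1
Each group contributes A^e * Σ count * d^(L-1):
Powers of d = -A^2 - A^-2: d^2 = A^4 + 2 + A^-4; d^3 = -A^6 - 3*A^2 - 3*A^-2 - A^-6; d^4 = A^8 + 4*A^4 + 6 + 4*A^-4 + A^-8.
  A^6 * (d^2) = A^10 + 2*A^6 + A^2
  A^4 * (6*d) = -6*A^6 - 6*A^2
  A^2 * (9 + 6*d^2) = 6*A^6 + 21*A^2 + 6*A^-2
  A^0 * (18*d + 2*d^3) = -2*A^6 - 24*A^2 - 24*A^-2 - 2*A^-6
  A^-2 * (15*d^2) = 15*A^2 + 30*A^-2 + 15*A^-6
  A^-4 * (6*d^3) = -6*A^2 - 18*A^-2 - 18*A^-6 - 6*A^-10
  A^-6 * (d^4) = A^2 + 4*A^-2 + 6*A^-6 + 4*A^-10 + A^-14
Summing the groups: <K> = A^10 + 2*A^2 - 2*A^-2 + A^-6 - 2*A^-10 + A^-14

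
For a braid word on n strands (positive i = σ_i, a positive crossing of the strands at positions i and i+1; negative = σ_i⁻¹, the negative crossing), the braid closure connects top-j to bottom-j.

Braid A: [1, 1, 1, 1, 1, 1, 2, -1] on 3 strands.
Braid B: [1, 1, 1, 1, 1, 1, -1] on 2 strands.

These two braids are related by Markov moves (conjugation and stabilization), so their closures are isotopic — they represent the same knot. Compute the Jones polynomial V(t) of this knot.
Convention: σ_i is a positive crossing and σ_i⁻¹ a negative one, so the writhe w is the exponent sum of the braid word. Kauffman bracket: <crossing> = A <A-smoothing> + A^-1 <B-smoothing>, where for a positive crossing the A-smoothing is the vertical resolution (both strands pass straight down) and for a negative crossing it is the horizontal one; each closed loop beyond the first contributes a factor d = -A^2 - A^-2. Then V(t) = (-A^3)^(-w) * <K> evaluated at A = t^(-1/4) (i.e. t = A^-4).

-t^7 + t^6 - t^5 + t^4 + t^2

Derivation:
Markov-equivalent braids have isotopic closures, hence identical knot invariants. Strip the Markov moves from each word to reach a common short braid β, then compute V(t) once on β.
Braid A: s1 s1 s1 s1 s1 s1 s2 s1^-1 on 3 strands reduces by inverse Markov moves (closure unchanged at each step):
  Deconjugate: the word is γ·β·γ⁻¹ with γ = s1 (prefix) and γ⁻¹ = s1^-1 (suffix); strip both.
  Destabilize: the word has the form β·s2 where s2 occurs only as the final letter (β ∈ B_2); drop it and the last strand → 2 strands.
Reduced to β = s1 s1 s1 s1 s1 on 2 strands, 5 crossings.
Braid B: s1 s1 s1 s1 s1 s1 s1^-1 on 2 strands reduces by inverse Markov moves (closure unchanged at each step):
  Deconjugate: the word is γ·β·γ⁻¹ with γ = s1 (prefix) and γ⁻¹ = s1^-1 (suffix); strip both.
Reduced to β = s1 s1 s1 s1 s1 on 2 strands, 5 crossings.
Both give the same β = s1 s1 s1 s1 s1 on 2 strands, so one state sum suffices:
Braid: s1 s1 s1 s1 s1 on 2 strands, 5 crossings.
Writhe w = (#positive) - (#negative) = 5 - 0 = 5.
Enumerate smoothing states for the bracket polynomial. There are 2^5 = 32 states.
Smooth each crossing (0=||, 1=⌣⌢); contribution A^(Σ sign_k(1-2s_k)) * d^(L-1).
  state 00000: A-exp=+5, loops=2, term = A^5 * d^1
  state 00001: A-exp=+3, loops=1, term = A^3 * d^0
  state 00010: A-exp=+3, loops=1, term = A^3 * d^0
  state 00011: A-exp=+1, loops=2, term = A^1 * d^1
  state 00100: A-exp=+3, loops=1, term = A^3 * d^0
  state 00101: A-exp=+1, loops=2, term = A^1 * d^1
  state 00110: A-exp=+1, loops=2, term = A^1 * d^1
  state 00111: A-exp=-1, loops=3, term = A^-1 * d^2
  state 01000: A-exp=+3, loops=1, term = A^3 * d^0
  state 01001: A-exp=+1, loops=2, term = A^1 * d^1
  state 01010: A-exp=+1, loops=2, term = A^1 * d^1
  state 01011: A-exp=-1, loops=3, term = A^-1 * d^2
  state 01100: A-exp=+1, loops=2, term = A^1 * d^1
  state 01101: A-exp=-1, loops=3, term = A^-1 * d^2
  state 01110: A-exp=-1, loops=3, term = A^-1 * d^2
  state 01111: A-exp=-3, loops=4, term = A^-3 * d^3
  state 10000: A-exp=+3, loops=1, term = A^3 * d^0
  state 10001: A-exp=+1, loops=2, term = A^1 * d^1
  state 10010: A-exp=+1, loops=2, term = A^1 * d^1
  state 10011: A-exp=-1, loops=3, term = A^-1 * d^2
  state 10100: A-exp=+1, loops=2, term = A^1 * d^1
  state 10101: A-exp=-1, loops=3, term = A^-1 * d^2
  state 10110: A-exp=-1, loops=3, term = A^-1 * d^2
  state 10111: A-exp=-3, loops=4, term = A^-3 * d^3
  state 11000: A-exp=+1, loops=2, term = A^1 * d^1
  state 11001: A-exp=-1, loops=3, term = A^-1 * d^2
  state 11010: A-exp=-1, loops=3, term = A^-1 * d^2
  state 11011: A-exp=-3, loops=4, term = A^-3 * d^3
  state 11100: A-exp=-1, loops=3, term = A^-1 * d^2
  state 11101: A-exp=-3, loops=4, term = A^-3 * d^3
  state 11110: A-exp=-3, loops=4, term = A^-3 * d^3
  state 11111: A-exp=-5, loops=5, term = A^-5 * d^4
Collect the terms by A-exponent (count of states per loop number):
Powers of d = -A^2 - A^-2: d^2 = A^4 + 2 + A^-4; d^3 = -A^6 - 3*A^2 - 3*A^-2 - A^-6; d^4 = A^8 + 4*A^4 + 6 + 4*A^-4 + A^-8.
  A^5 * (d) = -A^7 - A^3
  A^3 * (5) = 5*A^3
  A^1 * (10*d) = -10*A^3 - 10*A^-1
  A^-1 * (10*d^2) = 10*A^3 + 20*A^-1 + 10*A^-5
  A^-3 * (5*d^3) = -5*A^3 - 15*A^-1 - 15*A^-5 - 5*A^-9
  A^-5 * (d^4) = A^3 + 4*A^-1 + 6*A^-5 + 4*A^-9 + A^-13
Summing the groups: <K> = -A^7 - A^-1 + A^-5 - A^-9 + A^-13
Normalise by the writhe: (-A^3)^(-w) = (-A^3)^(-5) = -A^-15, so f(A) = -A^-15 * <K> = A^-8 + A^-16 - A^-20 + A^-24 - A^-28.
Substitute A = t^(-1/4), i.e. A^e → t^(-e/4): V(t) = -t^7 + t^6 - t^5 + t^4 + t^2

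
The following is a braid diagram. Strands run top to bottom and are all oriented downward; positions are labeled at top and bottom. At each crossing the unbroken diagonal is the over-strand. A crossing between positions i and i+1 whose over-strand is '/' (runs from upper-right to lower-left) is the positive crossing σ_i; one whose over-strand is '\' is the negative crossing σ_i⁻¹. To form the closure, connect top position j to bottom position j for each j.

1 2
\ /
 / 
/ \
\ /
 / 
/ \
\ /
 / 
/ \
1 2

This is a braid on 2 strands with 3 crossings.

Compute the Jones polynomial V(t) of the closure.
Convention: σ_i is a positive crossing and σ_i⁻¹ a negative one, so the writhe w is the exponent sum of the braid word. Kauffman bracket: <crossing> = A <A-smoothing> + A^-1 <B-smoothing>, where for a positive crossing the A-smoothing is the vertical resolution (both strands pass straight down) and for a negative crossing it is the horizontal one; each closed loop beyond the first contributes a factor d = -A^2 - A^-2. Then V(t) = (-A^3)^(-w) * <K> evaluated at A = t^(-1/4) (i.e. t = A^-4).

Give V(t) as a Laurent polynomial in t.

-t^4 + t^3 + t

Derivation:
Reading the diagram top to bottom ('/'-over between positions i,i+1 = s_i, '\'-over = s_i^-1): braid word = s1 s1 s1.
Braid: s1 s1 s1 on 2 strands, 3 crossings.
Writhe w = (#positive) - (#negative) = 3 - 0 = 3.
State-sum expansion of <K>. There are 2^3 = 8 states.
For each crossing: s=0 is the vertical smoothing, s=1 horizontal. Crossing k contributes A^(sign_k * (1 - 2*s_k)); loop factor d = -A^2 - A^-2.
  state 000: A-exp=+3, loops=2, term = A^3 * d^1
  state 001: A-exp=+1, loops=1, term = A^1 * d^0
  state 010: A-exp=+1, loops=1, term = A^1 * d^0
  state 011: A-exp=-1, loops=2, term = A^-1 * d^1
  state 100: A-exp=+1, loops=1, term = A^1 * d^0
  state 101: A-exp=-1, loops=2, term = A^-1 * d^1
  state 110: A-exp=-1, loops=2, term = A^-1 * d^1
  state 111: A-exp=-3, loops=3, term = A^-3 * d^2
Collect the terms by A-exponent (count of states per loop number):
Powers of d = -A^2 - A^-2: d^2 = A^4 + 2 + A^-4.
  A^3 * (d) = -A^5 - A
  A^1 * (3) = 3*A
  A^-1 * (3*d) = -3*A - 3*A^-3
  A^-3 * (d^2) = A + 2*A^-3 + A^-7
Summing the groups: <K> = -A^5 - A^-3 + A^-7
Normalise by the writhe: (-A^3)^(-w) = (-A^3)^(-3) = -A^-9, so f(A) = -A^-9 * <K> = A^-4 + A^-12 - A^-16.
Substitute A = t^(-1/4), i.e. A^e → t^(-e/4): V(t) = -t^4 + t^3 + t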